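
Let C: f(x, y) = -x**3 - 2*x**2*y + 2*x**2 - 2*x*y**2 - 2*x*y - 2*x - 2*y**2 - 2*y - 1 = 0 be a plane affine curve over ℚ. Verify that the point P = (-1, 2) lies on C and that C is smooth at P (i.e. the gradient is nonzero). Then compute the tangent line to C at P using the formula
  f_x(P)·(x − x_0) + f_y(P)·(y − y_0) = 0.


Tangent line at P: -13*x - 2*y - 9 = 0.

Step 1: f(-1, 2) = 0, so P lies on C.
Step 2: partial derivatives
  f_x(x, y) = -3*x**2 - 4*x*y + 4*x - 2*y**2 - 2*y - 2, f_y(x, y) = -2*x**2 - 4*x*y - 2*x - 4*y - 2.
  f_x(P) = -13, f_y(P) = -2 (gradient nonzero, so P is smooth).
Step 3: tangent line at P: -13·(x − -1) + -2·(y − 2) = 0.
Expanding: -13*x - 2*y - 9 = 0.


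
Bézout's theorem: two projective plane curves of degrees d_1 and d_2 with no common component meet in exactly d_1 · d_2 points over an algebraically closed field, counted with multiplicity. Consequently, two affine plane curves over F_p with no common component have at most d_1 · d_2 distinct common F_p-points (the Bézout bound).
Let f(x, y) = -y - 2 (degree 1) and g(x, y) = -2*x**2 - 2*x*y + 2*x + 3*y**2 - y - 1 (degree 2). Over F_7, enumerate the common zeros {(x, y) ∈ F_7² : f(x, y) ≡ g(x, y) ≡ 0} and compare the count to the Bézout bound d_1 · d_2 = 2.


Common zeros: {(5, 5)}; count = 1; Bézout bound = 2.

deg(f) = 1, deg(g) = 2, so Bézout bound = 2.
Scan x ∈ F_7. For each x, list the y ∈ F_7 with f(x, y) ≡ 0 and those with g(x, y) ≡ 0 (mod 7); the common zeros in that column are the intersection.
  x = 0: f ≡ 0 at y ∈ {5}; g ≡ 0 at y ∈ ∅; common: ∅.
  x = 1: f ≡ 0 at y ∈ {5}; g ≡ 0 at y ∈ {4}; common: ∅.
  x = 2: f ≡ 0 at y ∈ {5}; g ≡ 0 at y ∈ {1, 3}; common: ∅.
  x = 3: f ≡ 0 at y ∈ {5}; g ≡ 0 at y ∈ {3, 4}; common: ∅.
  x = 4: f ≡ 0 at y ∈ {5}; g ≡ 0 at y ∈ ∅; common: ∅.
  x = 5: f ≡ 0 at y ∈ {5}; g ≡ 0 at y ∈ {1, 5}; common: {5}.
  x = 6: f ≡ 0 at y ∈ {5}; g ≡ 0 at y ∈ ∅; common: ∅.
Collecting: common zeros = {(5, 5)}, so the count is 1.
Comparison with the Bézout bound: 1 ≤ 2 = deg(f)·deg(g), as expected for curves with no common component (the affine F_7-count falls short of the bound because intersections may lie at infinity, over extension fields, or carry multiplicity).


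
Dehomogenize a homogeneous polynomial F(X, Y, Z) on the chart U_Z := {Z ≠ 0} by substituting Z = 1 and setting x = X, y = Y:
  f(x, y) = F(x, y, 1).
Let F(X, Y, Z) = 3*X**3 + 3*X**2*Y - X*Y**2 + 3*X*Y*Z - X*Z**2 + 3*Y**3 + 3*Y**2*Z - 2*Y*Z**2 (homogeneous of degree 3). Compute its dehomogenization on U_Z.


f(x, y) = 3*x**3 + 3*x**2*y - x*y**2 + 3*x*y - x + 3*y**3 + 3*y**2 - 2*y

On U_Z we set Z = 1. Each monomial c·X^i·Y^j·Z^k in F becomes c·x^i·y^j·1^k = c·x^i·y^j.
Substituting Z = 1: F(X, Y, 1) = 3*x**3 + 3*x**2*y - x*y**2 + 3*x*y - x + 3*y**3 + 3*y**2 - 2*y.
Note: deg(f) ≤ deg(F) = 3; strict inequality happens when F is divisible by Z (lost terms).


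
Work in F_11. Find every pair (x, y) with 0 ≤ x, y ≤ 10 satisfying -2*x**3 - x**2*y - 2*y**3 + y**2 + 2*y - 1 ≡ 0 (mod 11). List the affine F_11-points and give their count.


Affine F_11-points: {(0, 1), (0, 6), (0, 10), (2, 2), (3, 0), (3, 3), (4, 4), (5, 1), (6, 10), (8, 6), (9, 5)}; count = 11.

For each of the 121 pairs (x, y) ∈ F_11², evaluate f(x, y) mod 11. Record the zeros.
  x = 0: [0↦10, 1↦0, 2↦2, 3↦4, 4↦5, 5↦4, 6↦0, 7↦3, 8↦1, 9↦4, 10↦0]  zeros at y ∈ {1, 6, 10}
  x = 1: [0↦8, 1↦8, 2↦9, 3↦10, 4↦10, 5↦8, 6↦3, 7↦5, 8↦2, 9↦4, 10↦10]  zeros at y ∈ ∅
  x = 2: [0↦5, 1↦2, 2↦0, 3↦9, 4↦6, 5↦1, 6↦4, 7↦3, 8↦8, 9↦7, 10↦10]  zeros at y ∈ {2}
  x = 3: [0↦0, 1↦3, 2↦7, 3↦0, 4↦3, 5↦4, 6↦2, 7↦7, 8↦7, 9↦1, 10↦10]  zeros at y ∈ {0, 3}
  x = 4: [0↦3, 1↦10, 2↦7, 3↦4, 4↦0, 5↦5, 6↦7, 7↦5, 8↦9, 9↦7, 10↦9]  zeros at y ∈ {4}
  x = 5: [0↦2, 1↦0, 2↦10, 3↦9, 4↦7, 5↦3, 6↦7, 7↦7, 8↦2, 9↦2, 10↦6]  zeros at y ∈ {1}
  x = 6: [0↦7, 1↦5, 2↦4, 3↦3, 4↦1, 5↦8, 6↦1, 7↦1, 8↦7, 9↦7, 10↦0]  zeros at y ∈ {10}
  x = 7: [0↦6, 1↦2, 2↦10, 3↦7, 4↦3, 5↦8, 6↦10, 7↦8, 8↦1, 9↦10, 10↦1]  zeros at y ∈ ∅
  x = 8: [0↦9, 1↦1, 2↦5, 3↦9, 4↦1, 5↦2, 6↦0, 7↦5, 8↦5, 9↦10, 10↦8]  zeros at y ∈ {6}
  x = 9: [0↦4, 1↦1, 2↦10, 3↦8, 4↦5, 5↦0, 6↦3, 7↦2, 8↦7, 9↦6, 10↦9]  zeros at y ∈ {5}
  x = 10: [0↦1, 1↦1, 2↦2, 3↦3, 4↦3, 5↦1, 6↦7, 7↦9, 8↦6, 9↦8, 10↦3]  zeros at y ∈ ∅
Collecting zeros: affine points = {(0, 1), (0, 6), (0, 10), (2, 2), (3, 0), (3, 3), (4, 4), (5, 1), (6, 10), (8, 6), (9, 5)}.
Total count |C(F_11)_aff| = 11.


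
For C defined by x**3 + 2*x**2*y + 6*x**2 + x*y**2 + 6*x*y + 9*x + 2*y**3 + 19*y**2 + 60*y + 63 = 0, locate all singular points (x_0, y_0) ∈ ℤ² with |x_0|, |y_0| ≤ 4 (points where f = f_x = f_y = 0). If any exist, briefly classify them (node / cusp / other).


Singular points: {(0, -3)}; classification: cusp.

Compute partial derivatives:
  f_x = 3*x**2 + 4*x*y + 12*x + y**2 + 6*y + 9.
  f_y = 2*x**2 + 2*x*y + 6*x + 6*y**2 + 38*y + 60.
Scan x_0 ∈ {−4, ..., 4}. For each x_0, f_y(x_0, y) is a polynomial in y; find its integer roots y ∈ {−4, ..., 4}, then test f_x and f at those candidates.
  x = -4: f_y(-4, y) = 6*y**2 + 30*y + 68; no integer root y with |y| ≤ 4.
  x = -3: f_y(-3, y) = 6*y**2 + 32*y + 60; no integer root y with |y| ≤ 4.
  x = -2: f_y(-2, y) = 6*y**2 + 34*y + 56; no integer root y with |y| ≤ 4.
  x = -1: f_y(-1, y) = 6*y**2 + 36*y + 56; no integer root y with |y| ≤ 4.
  x = 0: f_y(0, y) = 6*y**2 + 38*y + 60; vanishes at y ∈ {-3}. (0, -3): f_x = 0, f = 0 — SINGULAR.
  x = 1: f_y(1, y) = 6*y**2 + 40*y + 68; no integer root y with |y| ≤ 4.
  x = 2: f_y(2, y) = 6*y**2 + 42*y + 80; no integer root y with |y| ≤ 4.
  x = 3: f_y(3, y) = 6*y**2 + 44*y + 96; no integer root y with |y| ≤ 4.
  x = 4: f_y(4, y) = 6*y**2 + 46*y + 116; no integer root y with |y| ≤ 4.
Only singular point on the grid: (0, -3).
Classify: substitute x = 0 + u, y = -3 + v and expand: f = u**3 + 2*u**2*v + u*v**2 + 2*v**3 + v**2.
No constant or linear terms (consistent with a singular point). Quadratic part: v**2. Cubic part: u**3 + 2*u**2*v + u*v**2 + 2*v**3.
The quadratic part v**2 is a perfect square, so there is a single (double) tangent line v = 0, i.e. y = -3. Restricting the cubic part to that line (v = 0) leaves u**3 ≠ 0, so f is not divisible by v and the branch is v² ≈ -u**3 to lowest order — this is a cusp.
Classification: cusp.


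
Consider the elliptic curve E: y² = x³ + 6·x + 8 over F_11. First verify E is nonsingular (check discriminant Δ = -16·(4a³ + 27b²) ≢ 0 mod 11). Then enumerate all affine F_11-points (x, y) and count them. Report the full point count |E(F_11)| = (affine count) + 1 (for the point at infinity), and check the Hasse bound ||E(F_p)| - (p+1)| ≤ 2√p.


Affine points = {(1, 2), (1, 9), (3, 3), (3, 8), (5, 3), (5, 8), (10, 1), (10, 10)}; affine count = 8; |E(F_11)| = 9.

Discriminant check: Δ ∝ 4a³ + 27b² = 4·6³ + 27·8² = 4·216 + 27·64 ≡ 7 (mod 11). Nonzero ⇒ E is nonsingular.
For each x ∈ F_11, compute rhs = x³ + 6·x + 8 mod 11, then count y ∈ F_11 with y² ≡ rhs.
  x = 0: rhs = 8, matching y values: none (0 points).
  x = 1: rhs = 4, matching y values: 2, 9 (2 points).
  x = 2: rhs = 6, matching y values: none (0 points).
  x = 3: rhs = 9, matching y values: 3, 8 (2 points).
  x = 4: rhs = 8, matching y values: none (0 points).
  x = 5: rhs = 9, matching y values: 3, 8 (2 points).
  x = 6: rhs = 7, matching y values: none (0 points).
  x = 7: rhs = 8, matching y values: none (0 points).
  x = 8: rhs = 7, matching y values: none (0 points).
  x = 9: rhs = 10, matching y values: none (0 points).
  x = 10: rhs = 1, matching y values: 1, 10 (2 points).
Total affine count: 8.
Full point count |E(F_11)| = 8 + 1 = 9.
Hasse bound: |9 − (11+1)| = |-3| = 3 ≤ 2√11 ≈ 6.6332 ✓.


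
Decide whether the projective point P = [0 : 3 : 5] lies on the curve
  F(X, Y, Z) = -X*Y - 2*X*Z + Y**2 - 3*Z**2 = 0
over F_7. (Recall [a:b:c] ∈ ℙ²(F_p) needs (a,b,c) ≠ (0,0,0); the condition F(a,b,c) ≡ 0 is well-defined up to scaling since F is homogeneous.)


F(0,3,5) ≡ 4 (mod 7); P is NOT on the curve.

Evaluate F(0, 3, 5) term-by-term (mod 7).
  -X*Y ↦ -1·0·3·1 = 0
  -2*X*Z ↦ -2·0·1·5 = 0
  Y**2 ↦ 1·1·9·1 = 9
  -3*Z**2 ↦ -3·1·1·25 = -75
Sum: F(0, 3, 5) = (0) + (0) + (9) + (-75) = -66.
Reducing mod 7: -66 ≡ 4 (mod 7).
Since F(a, b, c) ≡ 4 ≠ 0 (mod 7), P does NOT lie on the curve.


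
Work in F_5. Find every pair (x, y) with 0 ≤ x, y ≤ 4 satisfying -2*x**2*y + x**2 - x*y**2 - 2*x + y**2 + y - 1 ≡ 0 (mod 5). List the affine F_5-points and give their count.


Affine F_5-points: {(0, 2), (1, 3), (2, 4), (3, 2), (4, 4)}; count = 5.

For each of the 25 pairs (x, y) ∈ F_5², evaluate f(x, y) mod 5. Record the zeros.
  x = 0: [0↦4, 1↦1, 2↦0, 3↦1, 4↦4]  zeros at y ∈ {2}
  x = 1: [0↦3, 1↦2, 2↦1, 3↦0, 4↦4]  zeros at y ∈ {3}
  x = 2: [0↦4, 1↦1, 2↦1, 3↦4, 4↦0]  zeros at y ∈ {4}
  x = 3: [0↦2, 1↦3, 2↦0, 3↦3, 4↦2]  zeros at y ∈ {2}
  x = 4: [0↦2, 1↦3, 2↦3, 3↦2, 4↦0]  zeros at y ∈ {4}
Collecting zeros: affine points = {(0, 2), (1, 3), (2, 4), (3, 2), (4, 4)}.
Total count |C(F_5)_aff| = 5.


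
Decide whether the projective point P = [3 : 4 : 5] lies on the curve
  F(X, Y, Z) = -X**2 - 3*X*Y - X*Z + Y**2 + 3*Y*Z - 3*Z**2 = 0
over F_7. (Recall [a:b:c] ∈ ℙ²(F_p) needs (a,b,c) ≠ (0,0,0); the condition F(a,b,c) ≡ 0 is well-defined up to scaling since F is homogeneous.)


F(3,4,5) ≡ 4 (mod 7); P is NOT on the curve.

Evaluate F(3, 4, 5) term-by-term (mod 7).
  -X**2 ↦ -1·9·1·1 = -9
  -3*X*Y ↦ -3·3·4·1 = -36
  -X*Z ↦ -1·3·1·5 = -15
  Y**2 ↦ 1·1·16·1 = 16
  3*Y*Z ↦ 3·1·4·5 = 60
  -3*Z**2 ↦ -3·1·1·25 = -75
Sum: F(3, 4, 5) = (-9) + (-36) + (-15) + (16) + (60) + (-75) = -59.
Reducing mod 7: -59 ≡ 4 (mod 7).
Since F(a, b, c) ≡ 4 ≠ 0 (mod 7), P does NOT lie on the curve.


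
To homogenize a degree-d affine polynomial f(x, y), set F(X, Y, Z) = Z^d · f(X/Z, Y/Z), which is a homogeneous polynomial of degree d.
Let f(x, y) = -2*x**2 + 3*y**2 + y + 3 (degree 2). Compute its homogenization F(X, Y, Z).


F(X, Y, Z) = -2*X**2 + 3*Y**2 + Y*Z + 3*Z**2

deg(f) = 2.
Substitute x = X/Z, y = Y/Z into f, then multiply by Z^2.
  monomial -2·x^2·y^0 ↦ -2·X^2·Y^0·Z^0.
  monomial 3·x^0·y^2 ↦ 3·X^0·Y^2·Z^0.
  monomial 1·x^0·y^1 ↦ 1·X^0·Y^1·Z^1.
  monomial 3·x^0·y^0 ↦ 3·X^0·Y^0·Z^2.
Collecting: F(X, Y, Z) = -2*X**2 + 3*Y**2 + Y*Z + 3*Z**2.


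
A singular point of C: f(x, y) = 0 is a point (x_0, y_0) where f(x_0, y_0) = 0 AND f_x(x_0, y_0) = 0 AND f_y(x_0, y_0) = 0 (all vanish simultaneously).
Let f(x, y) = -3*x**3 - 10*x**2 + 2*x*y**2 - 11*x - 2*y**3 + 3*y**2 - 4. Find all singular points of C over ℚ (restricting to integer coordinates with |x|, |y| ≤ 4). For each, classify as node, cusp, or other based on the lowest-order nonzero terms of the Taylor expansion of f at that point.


Singular points: {(-1, 0)}; classification: node.

Compute partial derivatives:
  f_x = -9*x**2 - 20*x + 2*y**2 - 11.
  f_y = 4*x*y - 6*y**2 + 6*y.
Scan x_0 ∈ {−4, ..., 4}. For each x_0, f_y(x_0, y) is a polynomial in y; find its integer roots y ∈ {−4, ..., 4}, then test f_x and f at those candidates.
  x = -4: f_y(-4, y) = -6*y**2 - 10*y; vanishes at y ∈ {0}. (-4, 0): f_x = -75 ≠ 0.
  x = -3: f_y(-3, y) = -6*y**2 - 6*y; vanishes at y ∈ {-1, 0}. (-3, -1): f_x = -30 ≠ 0; (-3, 0): f_x = -32 ≠ 0.
  x = -2: f_y(-2, y) = -6*y**2 - 2*y; vanishes at y ∈ {0}. (-2, 0): f_x = -7 ≠ 0.
  x = -1: f_y(-1, y) = -6*y**2 + 2*y; vanishes at y ∈ {0}. (-1, 0): f_x = 0, f = 0 — SINGULAR.
  x = 0: f_y(0, y) = -6*y**2 + 6*y; vanishes at y ∈ {0, 1}. (0, 0): f_x = -11 ≠ 0; (0, 1): f_x = -9 ≠ 0.
  x = 1: f_y(1, y) = -6*y**2 + 10*y; vanishes at y ∈ {0}. (1, 0): f_x = -40 ≠ 0.
  x = 2: f_y(2, y) = -6*y**2 + 14*y; vanishes at y ∈ {0}. (2, 0): f_x = -87 ≠ 0.
  x = 3: f_y(3, y) = -6*y**2 + 18*y; vanishes at y ∈ {0, 3}. (3, 0): f_x = -152 ≠ 0; (3, 3): f_x = -134 ≠ 0.
  x = 4: f_y(4, y) = -6*y**2 + 22*y; vanishes at y ∈ {0}. (4, 0): f_x = -235 ≠ 0.
Only singular point on the grid: (-1, 0).
Classify: substitute x = -1 + u, y = 0 + v and expand: f = -3*u**3 - u**2 + 2*u*v**2 - 2*v**3 + v**2.
No constant or linear terms (consistent with a singular point). Quadratic part: -u**2 + v**2. Cubic part: -3*u**3 + 2*u*v**2 - 2*v**3.
The quadratic part v**2 - u**2 = (v − u)(v + u) splits into two distinct linear factors, so there are two distinct tangent lines y − 0 = ±(x − -1) — this is a node (ordinary double point).
Classification: node.


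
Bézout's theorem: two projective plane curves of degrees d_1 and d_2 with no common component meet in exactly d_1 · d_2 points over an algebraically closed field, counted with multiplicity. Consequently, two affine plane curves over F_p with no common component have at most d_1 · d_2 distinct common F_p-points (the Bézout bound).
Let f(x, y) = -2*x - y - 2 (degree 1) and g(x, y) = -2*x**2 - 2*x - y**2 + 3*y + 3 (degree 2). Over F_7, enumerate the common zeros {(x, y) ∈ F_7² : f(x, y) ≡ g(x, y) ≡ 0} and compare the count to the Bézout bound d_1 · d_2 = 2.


Common zeros: {(0, 5), (2, 1)}; count = 2; Bézout bound = 2.

deg(f) = 1, deg(g) = 2, so Bézout bound = 2.
Scan x ∈ F_7. For each x, list the y ∈ F_7 with f(x, y) ≡ 0 and those with g(x, y) ≡ 0 (mod 7); the common zeros in that column are the intersection.
  x = 0: f ≡ 0 at y ∈ {5}; g ≡ 0 at y ∈ {5}; common: {5}.
  x = 1: f ≡ 0 at y ∈ {3}; g ≡ 0 at y ∈ ∅; common: ∅.
  x = 2: f ≡ 0 at y ∈ {1}; g ≡ 0 at y ∈ {1, 2}; common: {1}.
  x = 3: f ≡ 0 at y ∈ {6}; g ≡ 0 at y ∈ {0, 3}; common: ∅.
  x = 4: f ≡ 0 at y ∈ {4}; g ≡ 0 at y ∈ {1, 2}; common: ∅.
  x = 5: f ≡ 0 at y ∈ {2}; g ≡ 0 at y ∈ ∅; common: ∅.
  x = 6: f ≡ 0 at y ∈ {0}; g ≡ 0 at y ∈ {5}; common: ∅.
Collecting: common zeros = {(0, 5), (2, 1)}, so the count is 2.
Comparison with the Bézout bound: 2 ≤ 2 = deg(f)·deg(g), as expected for curves with no common component (the bound is attained).


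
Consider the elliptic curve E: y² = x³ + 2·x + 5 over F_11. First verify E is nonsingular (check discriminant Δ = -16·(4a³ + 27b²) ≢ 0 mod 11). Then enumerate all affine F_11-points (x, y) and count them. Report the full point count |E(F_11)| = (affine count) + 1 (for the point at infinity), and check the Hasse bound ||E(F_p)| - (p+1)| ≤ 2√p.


Affine points = {(0, 4), (0, 7), (3, 4), (3, 7), (4, 0), (8, 4), (8, 7), (9, 2), (9, 9)}; affine count = 9; |E(F_11)| = 10.

Discriminant check: Δ ∝ 4a³ + 27b² = 4·2³ + 27·5² = 4·8 + 27·25 ≡ 3 (mod 11). Nonzero ⇒ E is nonsingular.
For each x ∈ F_11, compute rhs = x³ + 2·x + 5 mod 11, then count y ∈ F_11 with y² ≡ rhs.
  x = 0: rhs = 5, matching y values: 4, 7 (2 points).
  x = 1: rhs = 8, matching y values: none (0 points).
  x = 2: rhs = 6, matching y values: none (0 points).
  x = 3: rhs = 5, matching y values: 4, 7 (2 points).
  x = 4: rhs = 0, matching y values: 0 (1 points).
  x = 5: rhs = 8, matching y values: none (0 points).
  x = 6: rhs = 2, matching y values: none (0 points).
  x = 7: rhs = 10, matching y values: none (0 points).
  x = 8: rhs = 5, matching y values: 4, 7 (2 points).
  x = 9: rhs = 4, matching y values: 2, 9 (2 points).
  x = 10: rhs = 2, matching y values: none (0 points).
Total affine count: 9.
Full point count |E(F_11)| = 9 + 1 = 10.
Hasse bound: |10 − (11+1)| = |-2| = 2 ≤ 2√11 ≈ 6.6332 ✓.


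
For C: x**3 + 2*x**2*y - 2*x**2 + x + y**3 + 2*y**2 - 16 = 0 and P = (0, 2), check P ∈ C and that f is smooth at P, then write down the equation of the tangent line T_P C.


Tangent line at P: x + 20*y - 40 = 0.

Step 1: f(0, 2) = 0, so P lies on C.
Step 2: partial derivatives
  f_x(x, y) = 3*x**2 + 4*x*y - 4*x + 1, f_y(x, y) = 2*x**2 + 3*y**2 + 4*y.
  f_x(P) = 1, f_y(P) = 20 (gradient nonzero, so P is smooth).
Step 3: tangent line at P: 1·(x − 0) + 20·(y − 2) = 0.
Expanding: x + 20*y - 40 = 0.


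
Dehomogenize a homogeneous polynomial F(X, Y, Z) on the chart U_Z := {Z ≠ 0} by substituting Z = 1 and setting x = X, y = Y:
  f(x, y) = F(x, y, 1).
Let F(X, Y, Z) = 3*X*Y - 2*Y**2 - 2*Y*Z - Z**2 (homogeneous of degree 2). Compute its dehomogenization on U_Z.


f(x, y) = 3*x*y - 2*y**2 - 2*y - 1

On U_Z we set Z = 1. Each monomial c·X^i·Y^j·Z^k in F becomes c·x^i·y^j·1^k = c·x^i·y^j.
Substituting Z = 1: F(X, Y, 1) = 3*x*y - 2*y**2 - 2*y - 1.
Note: deg(f) ≤ deg(F) = 2; strict inequality happens when F is divisible by Z (lost terms).


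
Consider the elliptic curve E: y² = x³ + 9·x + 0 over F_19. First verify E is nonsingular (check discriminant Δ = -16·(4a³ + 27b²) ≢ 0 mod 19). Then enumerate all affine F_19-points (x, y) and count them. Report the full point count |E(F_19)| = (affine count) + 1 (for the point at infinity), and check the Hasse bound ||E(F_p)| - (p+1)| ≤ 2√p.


Affine points = {(0, 0), (2, 8), (2, 11), (3, 4), (3, 15), (4, 9), (4, 10), (6, 2), (6, 17), (7, 8), (7, 11), (10, 8), (10, 11), (11, 9), (11, 10), (14, 1), (14, 18), (18, 3), (18, 16)}; affine count = 19; |E(F_19)| = 20.

Discriminant check: Δ ∝ 4a³ + 27b² = 4·9³ + 27·0² = 4·729 + 27·0 ≡ 9 (mod 19). Nonzero ⇒ E is nonsingular.
For each x ∈ F_19, compute rhs = x³ + 9·x + 0 mod 19, then count y ∈ F_19 with y² ≡ rhs.
  x = 0: rhs = 0, matching y values: 0 (1 points).
  x = 1: rhs = 10, matching y values: none (0 points).
  x = 2: rhs = 7, matching y values: 8, 11 (2 points).
  x = 3: rhs = 16, matching y values: 4, 15 (2 points).
  x = 4: rhs = 5, matching y values: 9, 10 (2 points).
  x = 5: rhs = 18, matching y values: none (0 points).
  x = 6: rhs = 4, matching y values: 2, 17 (2 points).
  x = 7: rhs = 7, matching y values: 8, 11 (2 points).
  x = 8: rhs = 14, matching y values: none (0 points).
  x = 9: rhs = 12, matching y values: none (0 points).
  x = 10: rhs = 7, matching y values: 8, 11 (2 points).
  x = 11: rhs = 5, matching y values: 9, 10 (2 points).
  x = 12: rhs = 12, matching y values: none (0 points).
  x = 13: rhs = 15, matching y values: none (0 points).
  x = 14: rhs = 1, matching y values: 1, 18 (2 points).
  x = 15: rhs = 14, matching y values: none (0 points).
  x = 16: rhs = 3, matching y values: none (0 points).
  x = 17: rhs = 12, matching y values: none (0 points).
  x = 18: rhs = 9, matching y values: 3, 16 (2 points).
Total affine count: 19.
Full point count |E(F_19)| = 19 + 1 = 20.
Hasse bound: |20 − (19+1)| = |0| = 0 ≤ 2√19 ≈ 8.7178 ✓.


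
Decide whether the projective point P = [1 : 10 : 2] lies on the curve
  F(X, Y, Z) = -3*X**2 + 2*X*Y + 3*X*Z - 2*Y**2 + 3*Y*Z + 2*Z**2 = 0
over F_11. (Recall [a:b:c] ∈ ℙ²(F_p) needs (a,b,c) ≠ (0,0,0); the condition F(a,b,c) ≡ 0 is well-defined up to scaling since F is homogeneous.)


F(1,10,2) ≡ 1 (mod 11); P is NOT on the curve.

Evaluate F(1, 10, 2) term-by-term (mod 11).
  -3*X**2 ↦ -3·1·1·1 = -3
  2*X*Y ↦ 2·1·10·1 = 20
  3*X*Z ↦ 3·1·1·2 = 6
  -2*Y**2 ↦ -2·1·100·1 = -200
  3*Y*Z ↦ 3·1·10·2 = 60
  2*Z**2 ↦ 2·1·1·4 = 8
Sum: F(1, 10, 2) = (-3) + (20) + (6) + (-200) + (60) + (8) = -109.
Reducing mod 11: -109 ≡ 1 (mod 11).
Since F(a, b, c) ≡ 1 ≠ 0 (mod 11), P does NOT lie on the curve.


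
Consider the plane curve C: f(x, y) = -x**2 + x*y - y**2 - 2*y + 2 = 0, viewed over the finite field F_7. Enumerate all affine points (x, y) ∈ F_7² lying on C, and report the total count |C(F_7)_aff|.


Affine F_7-points: {(3, 0), (3, 1), (4, 0), (4, 2), (5, 1), (5, 2)}; count = 6.

For each of the 49 pairs (x, y) ∈ F_7², evaluate f(x, y) mod 7. Record the zeros.
  x = 0: [0↦2, 1↦6, 2↦1, 3↦1, 4↦6, 5↦2, 6↦3]  zeros at y ∈ ∅
  x = 1: [0↦1, 1↦6, 2↦2, 3↦3, 4↦2, 5↦6, 6↦1]  zeros at y ∈ ∅
  x = 2: [0↦5, 1↦4, 2↦1, 3↦3, 4↦3, 5↦1, 6↦4]  zeros at y ∈ ∅
  x = 3: [0↦0, 1↦0, 2↦5, 3↦1, 4↦2, 5↦1, 6↦5]  zeros at y ∈ {0, 1}
  x = 4: [0↦0, 1↦1, 2↦0, 3↦4, 4↦6, 5↦6, 6↦4]  zeros at y ∈ {0, 2}
  x = 5: [0↦5, 1↦0, 2↦0, 3↦5, 4↦1, 5↦2, 6↦1]  zeros at y ∈ {1, 2}
  x = 6: [0↦1, 1↦4, 2↦5, 3↦4, 4↦1, 5↦3, 6↦3]  zeros at y ∈ ∅
Collecting zeros: affine points = {(3, 0), (3, 1), (4, 0), (4, 2), (5, 1), (5, 2)}.
Total count |C(F_7)_aff| = 6.


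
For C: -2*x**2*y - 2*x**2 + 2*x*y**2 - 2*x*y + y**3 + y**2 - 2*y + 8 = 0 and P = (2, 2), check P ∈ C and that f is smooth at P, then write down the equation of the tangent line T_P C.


Tangent line at P: -20*x + 18*y + 4 = 0.

Step 1: f(2, 2) = 0, so P lies on C.
Step 2: partial derivatives
  f_x(x, y) = -4*x*y - 4*x + 2*y**2 - 2*y, f_y(x, y) = -2*x**2 + 4*x*y - 2*x + 3*y**2 + 2*y - 2.
  f_x(P) = -20, f_y(P) = 18 (gradient nonzero, so P is smooth).
Step 3: tangent line at P: -20·(x − 2) + 18·(y − 2) = 0.
Expanding: -20*x + 18*y + 4 = 0.


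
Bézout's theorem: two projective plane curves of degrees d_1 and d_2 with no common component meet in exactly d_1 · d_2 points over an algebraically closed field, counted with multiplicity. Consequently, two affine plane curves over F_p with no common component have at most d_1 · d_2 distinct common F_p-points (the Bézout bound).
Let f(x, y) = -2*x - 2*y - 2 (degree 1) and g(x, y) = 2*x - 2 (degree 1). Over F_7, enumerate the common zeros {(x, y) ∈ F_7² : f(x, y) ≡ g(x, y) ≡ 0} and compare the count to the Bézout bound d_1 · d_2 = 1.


Common zeros: {(1, 5)}; count = 1; Bézout bound = 1.

deg(f) = 1, deg(g) = 1, so Bézout bound = 1.
Scan x ∈ F_7. For each x, list the y ∈ F_7 with f(x, y) ≡ 0 and those with g(x, y) ≡ 0 (mod 7); the common zeros in that column are the intersection.
  x = 0: f ≡ 0 at y ∈ {6}; g ≡ 0 at y ∈ ∅; common: ∅.
  x = 1: f ≡ 0 at y ∈ {5}; g ≡ 0 at y ∈ {0, 1, 2, 3, 4, 5, 6}; common: {5}.
  x = 2: f ≡ 0 at y ∈ {4}; g ≡ 0 at y ∈ ∅; common: ∅.
  x = 3: f ≡ 0 at y ∈ {3}; g ≡ 0 at y ∈ ∅; common: ∅.
  x = 4: f ≡ 0 at y ∈ {2}; g ≡ 0 at y ∈ ∅; common: ∅.
  x = 5: f ≡ 0 at y ∈ {1}; g ≡ 0 at y ∈ ∅; common: ∅.
  x = 6: f ≡ 0 at y ∈ {0}; g ≡ 0 at y ∈ ∅; common: ∅.
Collecting: common zeros = {(1, 5)}, so the count is 1.
Comparison with the Bézout bound: 1 ≤ 1 = deg(f)·deg(g), as expected for curves with no common component (the bound is attained).


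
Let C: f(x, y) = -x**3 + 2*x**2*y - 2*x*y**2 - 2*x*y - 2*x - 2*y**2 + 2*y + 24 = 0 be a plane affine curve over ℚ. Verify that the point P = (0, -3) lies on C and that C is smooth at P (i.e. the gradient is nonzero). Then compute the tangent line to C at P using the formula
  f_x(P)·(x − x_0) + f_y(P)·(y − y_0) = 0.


Tangent line at P: -14*x + 14*y + 42 = 0.

Step 1: f(0, -3) = 0, so P lies on C.
Step 2: partial derivatives
  f_x(x, y) = -3*x**2 + 4*x*y - 2*y**2 - 2*y - 2, f_y(x, y) = 2*x**2 - 4*x*y - 2*x - 4*y + 2.
  f_x(P) = -14, f_y(P) = 14 (gradient nonzero, so P is smooth).
Step 3: tangent line at P: -14·(x − 0) + 14·(y − -3) = 0.
Expanding: -14*x + 14*y + 42 = 0.


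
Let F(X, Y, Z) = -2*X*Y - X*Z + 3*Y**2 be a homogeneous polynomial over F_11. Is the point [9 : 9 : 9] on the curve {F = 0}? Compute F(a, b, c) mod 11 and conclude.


F(9,9,9) ≡ 0 (mod 11); P is on the curve.

Evaluate F(9, 9, 9) term-by-term (mod 11).
  -2*X*Y ↦ -2·9·9·1 = -162
  -X*Z ↦ -1·9·1·9 = -81
  3*Y**2 ↦ 3·1·81·1 = 243
Sum: F(9, 9, 9) = (-162) + (-81) + (243) = 0.
Reducing mod 11: 0 ≡ 0 (mod 11).
Since F(a, b, c) ≡ 0 (mod 11), P lies on the curve.


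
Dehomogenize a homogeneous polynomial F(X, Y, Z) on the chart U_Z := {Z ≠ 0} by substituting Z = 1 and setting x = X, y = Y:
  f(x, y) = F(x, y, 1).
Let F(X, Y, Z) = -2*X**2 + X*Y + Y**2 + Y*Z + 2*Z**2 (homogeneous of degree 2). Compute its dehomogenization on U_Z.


f(x, y) = -2*x**2 + x*y + y**2 + y + 2

On U_Z we set Z = 1. Each monomial c·X^i·Y^j·Z^k in F becomes c·x^i·y^j·1^k = c·x^i·y^j.
Substituting Z = 1: F(X, Y, 1) = -2*x**2 + x*y + y**2 + y + 2.
Note: deg(f) ≤ deg(F) = 2; strict inequality happens when F is divisible by Z (lost terms).


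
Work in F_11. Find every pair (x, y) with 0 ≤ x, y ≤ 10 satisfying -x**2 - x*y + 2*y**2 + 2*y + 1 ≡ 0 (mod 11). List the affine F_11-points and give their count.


Affine F_11-points: {(1, 0), (1, 5), (4, 2), (4, 10), (5, 2), (5, 5), (8, 4), (8, 10), (10, 0), (10, 4)}; count = 10.

For each of the 121 pairs (x, y) ∈ F_11², evaluate f(x, y) mod 11. Record the zeros.
  x = 0: [0↦1, 1↦5, 2↦2, 3↦3, 4↦8, 5↦6, 6↦8, 7↦3, 8↦2, 9↦5, 10↦1]  zeros at y ∈ ∅
  x = 1: [0↦0, 1↦3, 2↦10, 3↦10, 4↦3, 5↦0, 6↦1, 7↦6, 8↦4, 9↦6, 10↦1]  zeros at y ∈ {0, 5}
  x = 2: [0↦8, 1↦10, 2↦5, 3↦4, 4↦7, 5↦3, 6↦3, 7↦7, 8↦4, 9↦5, 10↦10]  zeros at y ∈ ∅
  x = 3: [0↦3, 1↦4, 2↦9, 3↦7, 4↦9, 5↦4, 6↦3, 7↦6, 8↦2, 9↦2, 10↦6]  zeros at y ∈ ∅
  x = 4: [0↦7, 1↦7, 2↦0, 3↦8, 4↦9, 5↦3, 6↦1, 7↦3, 8↦9, 9↦8, 10↦0]  zeros at y ∈ {2, 10}
  x = 5: [0↦9, 1↦8, 2↦0, 3↦7, 4↦7, 5↦0, 6↦8, 7↦9, 8↦3, 9↦1, 10↦3]  zeros at y ∈ {2, 5}
  x = 6: [0↦9, 1↦7, 2↦9, 3↦4, 4↦3, 5↦6, 6↦2, 7↦2, 8↦6, 9↦3, 10↦4]  zeros at y ∈ ∅
  x = 7: [0↦7, 1↦4, 2↦5, 3↦10, 4↦8, 5↦10, 6↦5, 7↦4, 8↦7, 9↦3, 10↦3]  zeros at y ∈ ∅
  x = 8: [0↦3, 1↦10, 2↦10, 3↦3, 4↦0, 5↦1, 6↦6, 7↦4, 8↦6, 9↦1, 10↦0]  zeros at y ∈ {4, 10}
  x = 9: [0↦8, 1↦3, 2↦2, 3↦5, 4↦1, 5↦1, 6↦5, 7↦2, 8↦3, 9↦8, 10↦6]  zeros at y ∈ ∅
  x = 10: [0↦0, 1↦5, 2↦3, 3↦5, 4↦0, 5↦10, 6↦2, 7↦9, 8↦9, 9↦2, 10↦10]  zeros at y ∈ {0, 4}
Collecting zeros: affine points = {(1, 0), (1, 5), (4, 2), (4, 10), (5, 2), (5, 5), (8, 4), (8, 10), (10, 0), (10, 4)}.
Total count |C(F_11)_aff| = 10.


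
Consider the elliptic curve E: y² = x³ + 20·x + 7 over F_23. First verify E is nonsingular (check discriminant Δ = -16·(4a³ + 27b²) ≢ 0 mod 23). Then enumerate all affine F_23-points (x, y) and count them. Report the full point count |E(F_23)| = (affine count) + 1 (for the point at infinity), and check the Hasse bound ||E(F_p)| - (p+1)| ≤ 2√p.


Affine points = {(2, 3), (2, 20), (3, 5), (3, 18), (4, 6), (4, 17), (5, 5), (5, 18), (8, 9), (8, 14), (13, 7), (13, 16), (14, 8), (14, 15), (15, 5), (15, 18), (17, 4), (17, 19), (18, 9), (18, 14), (19, 1), (19, 22), (20, 9), (20, 14), (22, 3), (22, 20)}; affine count = 26; |E(F_23)| = 27.

Discriminant check: Δ ∝ 4a³ + 27b² = 4·20³ + 27·7² = 4·8000 + 27·49 ≡ 19 (mod 23). Nonzero ⇒ E is nonsingular.
For each x ∈ F_23, compute rhs = x³ + 20·x + 7 mod 23, then count y ∈ F_23 with y² ≡ rhs.
  x = 0: rhs = 7, matching y values: none (0 points).
  x = 1: rhs = 5, matching y values: none (0 points).
  x = 2: rhs = 9, matching y values: 3, 20 (2 points).
  x = 3: rhs = 2, matching y values: 5, 18 (2 points).
  x = 4: rhs = 13, matching y values: 6, 17 (2 points).
  x = 5: rhs = 2, matching y values: 5, 18 (2 points).
  x = 6: rhs = 21, matching y values: none (0 points).
  x = 7: rhs = 7, matching y values: none (0 points).
  x = 8: rhs = 12, matching y values: 9, 14 (2 points).
  x = 9: rhs = 19, matching y values: none (0 points).
  x = 10: rhs = 11, matching y values: none (0 points).
  x = 11: rhs = 17, matching y values: none (0 points).
  x = 12: rhs = 20, matching y values: none (0 points).
  x = 13: rhs = 3, matching y values: 7, 16 (2 points).
  x = 14: rhs = 18, matching y values: 8, 15 (2 points).
  x = 15: rhs = 2, matching y values: 5, 18 (2 points).
  x = 16: rhs = 7, matching y values: none (0 points).
  x = 17: rhs = 16, matching y values: 4, 19 (2 points).
  x = 18: rhs = 12, matching y values: 9, 14 (2 points).
  x = 19: rhs = 1, matching y values: 1, 22 (2 points).
  x = 20: rhs = 12, matching y values: 9, 14 (2 points).
  x = 21: rhs = 5, matching y values: none (0 points).
  x = 22: rhs = 9, matching y values: 3, 20 (2 points).
Total affine count: 26.
Full point count |E(F_23)| = 26 + 1 = 27.
Hasse bound: |27 − (23+1)| = |3| = 3 ≤ 2√23 ≈ 9.5917 ✓.


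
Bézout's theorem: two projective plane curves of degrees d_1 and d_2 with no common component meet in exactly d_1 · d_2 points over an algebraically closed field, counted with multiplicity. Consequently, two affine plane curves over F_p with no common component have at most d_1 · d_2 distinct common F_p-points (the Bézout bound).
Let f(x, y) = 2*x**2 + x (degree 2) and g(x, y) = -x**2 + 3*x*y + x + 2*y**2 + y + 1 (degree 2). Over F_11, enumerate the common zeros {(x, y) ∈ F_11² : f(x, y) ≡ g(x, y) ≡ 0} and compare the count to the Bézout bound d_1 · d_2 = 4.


Common zeros: {(0, 2), (0, 3), (5, 4), (5, 10)}; count = 4; Bézout bound = 4.

deg(f) = 2, deg(g) = 2, so Bézout bound = 4.
Scan x ∈ F_11. For each x, list the y ∈ F_11 with f(x, y) ≡ 0 and those with g(x, y) ≡ 0 (mod 11); the common zeros in that column are the intersection.
  x = 0: f ≡ 0 at y ∈ {0, 1, 2, 3, 4, 5, 6, 7, 8, 9, 10}; g ≡ 0 at y ∈ {2, 3}; common: {2, 3}.
  x = 1: f ≡ 0 at y ∈ ∅; g ≡ 0 at y ∈ ∅; common: ∅.
  x = 2: f ≡ 0 at y ∈ ∅; g ≡ 0 at y ∈ ∅; common: ∅.
  x = 3: f ≡ 0 at y ∈ ∅; g ≡ 0 at y ∈ ∅; common: ∅.
  x = 4: f ≡ 0 at y ∈ ∅; g ≡ 0 at y ∈ {0, 10}; common: ∅.
  x = 5: f ≡ 0 at y ∈ {0, 1, 2, 3, 4, 5, 6, 7, 8, 9, 10}; g ≡ 0 at y ∈ {4, 10}; common: {4, 10}.
  x = 6: f ≡ 0 at y ∈ ∅; g ≡ 0 at y ∈ ∅; common: ∅.
  x = 7: f ≡ 0 at y ∈ ∅; g ≡ 0 at y ∈ {2, 9}; common: ∅.
  x = 8: f ≡ 0 at y ∈ ∅; g ≡ 0 at y ∈ {0, 4}; common: ∅.
  x = 9: f ≡ 0 at y ∈ ∅; g ≡ 0 at y ∈ ∅; common: ∅.
  x = 10: f ≡ 0 at y ∈ ∅; g ≡ 0 at y ∈ {3, 9}; common: ∅.
Collecting: common zeros = {(0, 2), (0, 3), (5, 4), (5, 10)}, so the count is 4.
Comparison with the Bézout bound: 4 ≤ 4 = deg(f)·deg(g), as expected for curves with no common component (the bound is attained).


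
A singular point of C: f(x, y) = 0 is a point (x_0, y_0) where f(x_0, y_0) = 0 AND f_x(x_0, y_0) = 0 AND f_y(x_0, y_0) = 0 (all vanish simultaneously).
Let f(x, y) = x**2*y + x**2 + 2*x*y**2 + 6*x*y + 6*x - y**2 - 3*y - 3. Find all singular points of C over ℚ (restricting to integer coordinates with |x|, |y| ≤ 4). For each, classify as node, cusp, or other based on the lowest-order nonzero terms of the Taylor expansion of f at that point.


Singular points: {(1, -2)}; classification: node.

Compute partial derivatives:
  f_x = 2*x*y + 2*x + 2*y**2 + 6*y + 6.
  f_y = x**2 + 4*x*y + 6*x - 2*y - 3.
Scan x_0 ∈ {−4, ..., 4}. For each x_0, f_y(x_0, y) is a polynomial in y; find its integer roots y ∈ {−4, ..., 4}, then test f_x and f at those candidates.
  x = -4: f_y(-4, y) = -18*y - 11; no integer root y with |y| ≤ 4.
  x = -3: f_y(-3, y) = -14*y - 12; no integer root y with |y| ≤ 4.
  x = -2: f_y(-2, y) = -10*y - 11; no integer root y with |y| ≤ 4.
  x = -1: f_y(-1, y) = -6*y - 8; no integer root y with |y| ≤ 4.
  x = 0: f_y(0, y) = -2*y - 3; no integer root y with |y| ≤ 4.
  x = 1: f_y(1, y) = 2*y + 4; vanishes at y ∈ {-2}. (1, -2): f_x = 0, f = 0 — SINGULAR.
  x = 2: f_y(2, y) = 6*y + 13; no integer root y with |y| ≤ 4.
  x = 3: f_y(3, y) = 10*y + 24; no integer root y with |y| ≤ 4.
  x = 4: f_y(4, y) = 14*y + 37; no integer root y with |y| ≤ 4.
Only singular point on the grid: (1, -2).
Classify: substitute x = 1 + u, y = -2 + v and expand: f = u**2*v - u**2 + 2*u*v**2 + v**2.
No constant or linear terms (consistent with a singular point). Quadratic part: -u**2 + v**2. Cubic part: u**2*v + 2*u*v**2.
The quadratic part v**2 - u**2 = (v − u)(v + u) splits into two distinct linear factors, so there are two distinct tangent lines y − -2 = ±(x − 1) — this is a node (ordinary double point).
Classification: node.


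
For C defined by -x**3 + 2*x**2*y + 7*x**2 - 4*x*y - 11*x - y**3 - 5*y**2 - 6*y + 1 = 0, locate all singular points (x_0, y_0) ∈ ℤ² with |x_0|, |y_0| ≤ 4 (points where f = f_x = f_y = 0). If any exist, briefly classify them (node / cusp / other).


Singular points: {(1, -2)}; classification: cusp.

Compute partial derivatives:
  f_x = -3*x**2 + 4*x*y + 14*x - 4*y - 11.
  f_y = 2*x**2 - 4*x - 3*y**2 - 10*y - 6.
Scan x_0 ∈ {−4, ..., 4}. For each x_0, f_y(x_0, y) is a polynomial in y; find its integer roots y ∈ {−4, ..., 4}, then test f_x and f at those candidates.
  x = -4: f_y(-4, y) = -3*y**2 - 10*y + 42; no integer root y with |y| ≤ 4.
  x = -3: f_y(-3, y) = -3*y**2 - 10*y + 24; no integer root y with |y| ≤ 4.
  x = -2: f_y(-2, y) = -3*y**2 - 10*y + 10; no integer root y with |y| ≤ 4.
  x = -1: f_y(-1, y) = -3*y**2 - 10*y; vanishes at y ∈ {0}. (-1, 0): f_x = -28 ≠ 0.
  x = 0: f_y(0, y) = -3*y**2 - 10*y - 6; no integer root y with |y| ≤ 4.
  x = 1: f_y(1, y) = -3*y**2 - 10*y - 8; vanishes at y ∈ {-2}. (1, -2): f_x = 0, f = 0 — SINGULAR.
  x = 2: f_y(2, y) = -3*y**2 - 10*y - 6; no integer root y with |y| ≤ 4.
  x = 3: f_y(3, y) = -3*y**2 - 10*y; vanishes at y ∈ {0}. (3, 0): f_x = 4 ≠ 0.
  x = 4: f_y(4, y) = -3*y**2 - 10*y + 10; no integer root y with |y| ≤ 4.
Only singular point on the grid: (1, -2).
Classify: substitute x = 1 + u, y = -2 + v and expand: f = -u**3 + 2*u**2*v - v**3 + v**2.
No constant or linear terms (consistent with a singular point). Quadratic part: v**2. Cubic part: -u**3 + 2*u**2*v - v**3.
The quadratic part v**2 is a perfect square, so there is a single (double) tangent line v = 0, i.e. y = -2. Restricting the cubic part to that line (v = 0) leaves -u**3 ≠ 0, so f is not divisible by v and the branch is v² ≈ u**3 to lowest order — this is a cusp.
Classification: cusp.


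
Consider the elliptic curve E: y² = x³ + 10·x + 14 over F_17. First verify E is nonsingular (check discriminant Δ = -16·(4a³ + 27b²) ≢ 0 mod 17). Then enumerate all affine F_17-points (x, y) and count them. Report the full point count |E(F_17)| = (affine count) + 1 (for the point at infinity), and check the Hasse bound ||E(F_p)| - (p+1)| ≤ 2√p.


Affine points = {(1, 5), (1, 12), (2, 5), (2, 12), (4, 4), (4, 13), (5, 6), (5, 11), (6, 1), (6, 16), (7, 6), (7, 11), (9, 0), (10, 3), (10, 14), (12, 3), (12, 14), (14, 5), (14, 12)}; affine count = 19; |E(F_17)| = 20.

Discriminant check: Δ ∝ 4a³ + 27b² = 4·10³ + 27·14² = 4·1000 + 27·196 ≡ 10 (mod 17). Nonzero ⇒ E is nonsingular.
For each x ∈ F_17, compute rhs = x³ + 10·x + 14 mod 17, then count y ∈ F_17 with y² ≡ rhs.
  x = 0: rhs = 14, matching y values: none (0 points).
  x = 1: rhs = 8, matching y values: 5, 12 (2 points).
  x = 2: rhs = 8, matching y values: 5, 12 (2 points).
  x = 3: rhs = 3, matching y values: none (0 points).
  x = 4: rhs = 16, matching y values: 4, 13 (2 points).
  x = 5: rhs = 2, matching y values: 6, 11 (2 points).
  x = 6: rhs = 1, matching y values: 1, 16 (2 points).
  x = 7: rhs = 2, matching y values: 6, 11 (2 points).
  x = 8: rhs = 11, matching y values: none (0 points).
  x = 9: rhs = 0, matching y values: 0 (1 points).
  x = 10: rhs = 9, matching y values: 3, 14 (2 points).
  x = 11: rhs = 10, matching y values: none (0 points).
  x = 12: rhs = 9, matching y values: 3, 14 (2 points).
  x = 13: rhs = 12, matching y values: none (0 points).
  x = 14: rhs = 8, matching y values: 5, 12 (2 points).
  x = 15: rhs = 3, matching y values: none (0 points).
  x = 16: rhs = 3, matching y values: none (0 points).
Total affine count: 19.
Full point count |E(F_17)| = 19 + 1 = 20.
Hasse bound: |20 − (17+1)| = |2| = 2 ≤ 2√17 ≈ 8.2462 ✓.


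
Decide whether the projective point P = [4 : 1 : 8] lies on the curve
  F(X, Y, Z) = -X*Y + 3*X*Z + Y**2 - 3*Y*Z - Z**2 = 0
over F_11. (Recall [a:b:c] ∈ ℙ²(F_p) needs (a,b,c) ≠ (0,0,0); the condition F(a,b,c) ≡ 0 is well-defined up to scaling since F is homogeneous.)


F(4,1,8) ≡ 5 (mod 11); P is NOT on the curve.

Evaluate F(4, 1, 8) term-by-term (mod 11).
  -X*Y ↦ -1·4·1·1 = -4
  3*X*Z ↦ 3·4·1·8 = 96
  Y**2 ↦ 1·1·1·1 = 1
  -3*Y*Z ↦ -3·1·1·8 = -24
  -Z**2 ↦ -1·1·1·64 = -64
Sum: F(4, 1, 8) = (-4) + (96) + (1) + (-24) + (-64) = 5.
Reducing mod 11: 5 ≡ 5 (mod 11).
Since F(a, b, c) ≡ 5 ≠ 0 (mod 11), P does NOT lie on the curve.


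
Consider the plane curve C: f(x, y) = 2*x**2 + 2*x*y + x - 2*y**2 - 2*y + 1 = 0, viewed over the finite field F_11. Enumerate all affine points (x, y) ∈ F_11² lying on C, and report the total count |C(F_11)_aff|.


Affine F_11-points: {(0, 2), (0, 8), (2, 0), (2, 1), (3, 0), (3, 2), (8, 8), (8, 10), (9, 9), (9, 10)}; count = 10.

For each of the 121 pairs (x, y) ∈ F_11², evaluate f(x, y) mod 11. Record the zeros.
  x = 0: [0↦1, 1↦8, 2↦0, 3↦10, 4↦5, 5↦7, 6↦5, 7↦10, 8↦0, 9↦8, 10↦1]  zeros at y ∈ {2, 8}
  x = 1: [0↦4, 1↦2, 2↦7, 3↦8, 4↦5, 5↦9, 6↦9, 7↦5, 8↦8, 9↦7, 10↦2]  zeros at y ∈ ∅
  x = 2: [0↦0, 1↦0, 2↦7, 3↦10, 4↦9, 5↦4, 6↦6, 7↦4, 8↦9, 9↦10, 10↦7]  zeros at y ∈ {0, 1}
  x = 3: [0↦0, 1↦2, 2↦0, 3↦5, 4↦6, 5↦3, 6↦7, 7↦7, 8↦3, 9↦6, 10↦5]  zeros at y ∈ {0, 2}
  x = 4: [0↦4, 1↦8, 2↦8, 3↦4, 4↦7, 5↦6, 6↦1, 7↦3, 8↦1, 9↦6, 10↦7]  zeros at y ∈ ∅
  x = 5: [0↦1, 1↦7, 2↦9, 3↦7, 4↦1, 5↦2, 6↦10, 7↦3, 8↦3, 9↦10, 10↦2]  zeros at y ∈ ∅
  x = 6: [0↦2, 1↦10, 2↦3, 3↦3, 4↦10, 5↦2, 6↦1, 7↦7, 8↦9, 9↦7, 10↦1]  zeros at y ∈ ∅
  x = 7: [0↦7, 1↦6, 2↦1, 3↦3, 4↦1, 5↦6, 6↦7, 7↦4, 8↦8, 9↦8, 10↦4]  zeros at y ∈ ∅
  x = 8: [0↦5, 1↦6, 2↦3, 3↦7, 4↦7, 5↦3, 6↦6, 7↦5, 8↦0, 9↦2, 10↦0]  zeros at y ∈ {8, 10}
  x = 9: [0↦7, 1↦10, 2↦9, 3↦4, 4↦6, 5↦4, 6↦9, 7↦10, 8↦7, 9↦0, 10↦0]  zeros at y ∈ {9, 10}
  x = 10: [0↦2, 1↦7, 2↦8, 3↦5, 4↦9, 5↦9, 6↦5, 7↦8, 8↦7, 9↦2, 10↦4]  zeros at y ∈ ∅
Collecting zeros: affine points = {(0, 2), (0, 8), (2, 0), (2, 1), (3, 0), (3, 2), (8, 8), (8, 10), (9, 9), (9, 10)}.
Total count |C(F_11)_aff| = 10.


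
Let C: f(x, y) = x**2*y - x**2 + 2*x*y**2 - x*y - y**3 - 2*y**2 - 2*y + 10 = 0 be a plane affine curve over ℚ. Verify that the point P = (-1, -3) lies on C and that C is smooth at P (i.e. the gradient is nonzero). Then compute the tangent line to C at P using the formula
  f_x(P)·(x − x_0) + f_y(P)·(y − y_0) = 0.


Tangent line at P: 29*x - 3*y + 20 = 0.

Step 1: f(-1, -3) = 0, so P lies on C.
Step 2: partial derivatives
  f_x(x, y) = 2*x*y - 2*x + 2*y**2 - y, f_y(x, y) = x**2 + 4*x*y - x - 3*y**2 - 4*y - 2.
  f_x(P) = 29, f_y(P) = -3 (gradient nonzero, so P is smooth).
Step 3: tangent line at P: 29·(x − -1) + -3·(y − -3) = 0.
Expanding: 29*x - 3*y + 20 = 0.


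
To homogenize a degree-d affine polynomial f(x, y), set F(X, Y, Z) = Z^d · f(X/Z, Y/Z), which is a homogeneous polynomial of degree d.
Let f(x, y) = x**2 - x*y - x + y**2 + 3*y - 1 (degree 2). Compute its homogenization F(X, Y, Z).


F(X, Y, Z) = X**2 - X*Y - X*Z + Y**2 + 3*Y*Z - Z**2

deg(f) = 2.
Substitute x = X/Z, y = Y/Z into f, then multiply by Z^2.
  monomial 1·x^2·y^0 ↦ 1·X^2·Y^0·Z^0.
  monomial -1·x^1·y^1 ↦ -1·X^1·Y^1·Z^0.
  monomial -1·x^1·y^0 ↦ -1·X^1·Y^0·Z^1.
  monomial 1·x^0·y^2 ↦ 1·X^0·Y^2·Z^0.
  monomial 3·x^0·y^1 ↦ 3·X^0·Y^1·Z^1.
  monomial -1·x^0·y^0 ↦ -1·X^0·Y^0·Z^2.
Collecting: F(X, Y, Z) = X**2 - X*Y - X*Z + Y**2 + 3*Y*Z - Z**2.


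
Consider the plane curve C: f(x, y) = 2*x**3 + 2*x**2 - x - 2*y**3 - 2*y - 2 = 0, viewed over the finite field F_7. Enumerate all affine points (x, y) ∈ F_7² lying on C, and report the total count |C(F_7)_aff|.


Affine F_7-points: {(1, 5), (2, 2), (3, 1), (3, 3), (4, 0), (5, 2), (6, 2)}; count = 7.

For each of the 49 pairs (x, y) ∈ F_7², evaluate f(x, y) mod 7. Record the zeros.
  x = 0: [0↦5, 1↦1, 2↦6, 3↦1, 4↦2, 5↦4, 6↦2]  zeros at y ∈ ∅
  x = 1: [0↦1, 1↦4, 2↦2, 3↦4, 4↦5, 5↦0, 6↦5]  zeros at y ∈ {5}
  x = 2: [0↦6, 1↦2, 2↦0, 3↦2, 4↦3, 5↦5, 6↦3]  zeros at y ∈ {2}
  x = 3: [0↦4, 1↦0, 2↦5, 3↦0, 4↦1, 5↦3, 6↦1]  zeros at y ∈ {1, 3}
  x = 4: [0↦0, 1↦3, 2↦1, 3↦3, 4↦4, 5↦6, 6↦4]  zeros at y ∈ {0}
  x = 5: [0↦6, 1↦2, 2↦0, 3↦2, 4↦3, 5↦5, 6↦3]  zeros at y ∈ {2}
  x = 6: [0↦6, 1↦2, 2↦0, 3↦2, 4↦3, 5↦5, 6↦3]  zeros at y ∈ {2}
Collecting zeros: affine points = {(1, 5), (2, 2), (3, 1), (3, 3), (4, 0), (5, 2), (6, 2)}.
Total count |C(F_7)_aff| = 7.
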